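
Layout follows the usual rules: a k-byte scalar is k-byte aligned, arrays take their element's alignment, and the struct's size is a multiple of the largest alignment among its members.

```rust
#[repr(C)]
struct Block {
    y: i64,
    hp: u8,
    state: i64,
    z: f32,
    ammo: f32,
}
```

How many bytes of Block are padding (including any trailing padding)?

@0: y [8B, align 8] → 8
@8: hp [1B, align 1] → 9
+7 pad (align 8)
@16: state [8B, align 8] → 24
@24: z [4B, align 4] → 28
@28: ammo [4B, align 4] → 32
size 32, align 8
data bytes 25, size 32 → padding 7

7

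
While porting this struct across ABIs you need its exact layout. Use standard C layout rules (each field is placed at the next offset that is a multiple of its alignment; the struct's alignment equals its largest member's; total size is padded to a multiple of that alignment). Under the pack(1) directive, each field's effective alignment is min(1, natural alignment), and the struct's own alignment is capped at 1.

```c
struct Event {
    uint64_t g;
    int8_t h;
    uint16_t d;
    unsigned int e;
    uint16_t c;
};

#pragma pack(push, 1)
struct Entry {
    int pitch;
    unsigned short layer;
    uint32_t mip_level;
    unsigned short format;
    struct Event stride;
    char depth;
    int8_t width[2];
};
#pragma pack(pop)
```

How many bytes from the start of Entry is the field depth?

36

Event: 0..8  g  (8B, 8-aligned); 8..9  h  (1B, 1-aligned); 9..10  -- padding (1B); 10..12  d  (2B, 2-aligned); 12..16  e  (4B, 4-aligned); 16..18  c  (2B, 2-aligned); 18..24  -- tail padding (6B); sizeof = 24, alignof = 8
0..4  pitch  (4B, 1-aligned)
4..6  layer  (2B, 1-aligned)
6..10  mip_level  (4B, 1-aligned)
10..12  format  (2B, 1-aligned)
12..36  stride  (24B, 1-aligned)
36..37  depth  (1B, 1-aligned)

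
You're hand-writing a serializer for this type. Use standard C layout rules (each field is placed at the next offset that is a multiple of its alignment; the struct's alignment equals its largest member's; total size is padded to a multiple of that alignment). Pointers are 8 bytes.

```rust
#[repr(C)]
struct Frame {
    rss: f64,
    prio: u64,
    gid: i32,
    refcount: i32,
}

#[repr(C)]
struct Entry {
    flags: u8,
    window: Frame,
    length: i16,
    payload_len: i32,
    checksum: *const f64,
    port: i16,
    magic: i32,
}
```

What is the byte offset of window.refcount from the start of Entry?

28

Frame: @0: rss [8B, align 8] → 8; @8: prio [8B, align 8] → 16; @16: gid [4B, align 4] → 20; @20: refcount [4B, align 4] → 24; size 24, align 8
@0: flags [1B, align 1] → 1
+7 pad (align 8)
@8: window [24B, align 8] → 32
within Frame: refcount at 20
8 + 20 = 28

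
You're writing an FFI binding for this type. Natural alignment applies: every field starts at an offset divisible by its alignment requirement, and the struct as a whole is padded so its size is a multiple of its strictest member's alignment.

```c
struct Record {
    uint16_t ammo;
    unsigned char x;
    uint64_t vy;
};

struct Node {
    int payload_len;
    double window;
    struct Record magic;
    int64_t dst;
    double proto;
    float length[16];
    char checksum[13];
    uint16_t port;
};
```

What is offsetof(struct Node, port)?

Record: @0: ammo [2B, align 2] → 2; @2: x [1B, align 1] → 3; +5 pad (align 8); @8: vy [8B, align 8] → 16; size 16, align 8
@0: payload_len [4B, align 4] → 4
+4 pad (align 8)
@8: window [8B, align 8] → 16
@16: magic [16B, align 8] → 32
@32: dst [8B, align 8] → 40
@40: proto [8B, align 8] → 48
@48: length [64B, align 4] → 112
@112: checksum [13B, align 1] → 125
+1 pad (align 2)
@126: port [2B, align 2] → 128

126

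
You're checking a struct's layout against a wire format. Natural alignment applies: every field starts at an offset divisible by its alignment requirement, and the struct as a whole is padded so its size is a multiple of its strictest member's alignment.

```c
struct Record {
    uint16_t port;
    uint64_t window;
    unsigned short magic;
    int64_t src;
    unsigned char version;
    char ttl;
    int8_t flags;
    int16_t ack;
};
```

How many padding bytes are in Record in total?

0..2  port  (2B, 2-aligned)
2..8  -- padding (6B)
8..16  window  (8B, 8-aligned)
16..18  magic  (2B, 2-aligned)
18..24  -- padding (6B)
24..32  src  (8B, 8-aligned)
32..33  version  (1B, 1-aligned)
33..34  ttl  (1B, 1-aligned)
34..35  flags  (1B, 1-aligned)
35..36  -- padding (1B)
36..38  ack  (2B, 2-aligned)
38..40  -- tail padding (2B)
sizeof = 40, alignof = 8
data bytes 25, size 40 → padding 15

15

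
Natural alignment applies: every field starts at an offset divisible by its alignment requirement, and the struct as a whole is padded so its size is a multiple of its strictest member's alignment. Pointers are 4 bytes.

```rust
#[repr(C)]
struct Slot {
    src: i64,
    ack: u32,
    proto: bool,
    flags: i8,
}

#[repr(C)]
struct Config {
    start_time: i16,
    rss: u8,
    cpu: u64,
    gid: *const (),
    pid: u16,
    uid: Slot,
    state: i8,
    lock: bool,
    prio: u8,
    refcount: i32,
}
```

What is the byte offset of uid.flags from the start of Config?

Slot: src at 0 (size 8, align 8) → ends 8; ack at 8 (size 4, align 4) → ends 12; proto at 12 (size 1, align 1) → ends 13; flags at 13 (size 1, align 1) → ends 14; tail pad 2 to reach multiple of 8; total 16 bytes, alignment 8
start_time at 0 (size 2, align 2) → ends 2
rss at 2 (size 1, align 1) → ends 3
pad 5 to align 8 for cpu
cpu at 8 (size 8, align 8) → ends 16
gid at 16 (size 4, align 4) → ends 20
pid at 20 (size 2, align 2) → ends 22
pad 2 to align 8 for uid
uid at 24 (size 16, align 8) → ends 40
within Slot: flags at 13
24 + 13 = 37

37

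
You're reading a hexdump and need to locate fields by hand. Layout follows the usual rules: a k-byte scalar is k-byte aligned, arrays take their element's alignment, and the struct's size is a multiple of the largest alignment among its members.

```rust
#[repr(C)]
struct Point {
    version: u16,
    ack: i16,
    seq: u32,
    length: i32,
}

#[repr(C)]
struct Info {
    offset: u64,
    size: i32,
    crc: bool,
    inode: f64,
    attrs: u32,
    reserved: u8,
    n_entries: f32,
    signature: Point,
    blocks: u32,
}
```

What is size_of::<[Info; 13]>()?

728

Point: version at 0 (size 2, align 2) → ends 2; ack at 2 (size 2, align 2) → ends 4; seq at 4 (size 4, align 4) → ends 8; length at 8 (size 4, align 4) → ends 12; total 12 bytes, alignment 4
offset at 0 (size 8, align 8) → ends 8
size at 8 (size 4, align 4) → ends 12
crc at 12 (size 1, align 1) → ends 13
pad 3 to align 8 for inode
inode at 16 (size 8, align 8) → ends 24
attrs at 24 (size 4, align 4) → ends 28
reserved at 28 (size 1, align 1) → ends 29
pad 3 to align 4 for n_entries
n_entries at 32 (size 4, align 4) → ends 36
signature at 36 (size 12, align 4) → ends 48
blocks at 48 (size 4, align 4) → ends 52
tail pad 4 to reach multiple of 8
total 56 bytes, alignment 8
array of 13: 13 × 56 = 728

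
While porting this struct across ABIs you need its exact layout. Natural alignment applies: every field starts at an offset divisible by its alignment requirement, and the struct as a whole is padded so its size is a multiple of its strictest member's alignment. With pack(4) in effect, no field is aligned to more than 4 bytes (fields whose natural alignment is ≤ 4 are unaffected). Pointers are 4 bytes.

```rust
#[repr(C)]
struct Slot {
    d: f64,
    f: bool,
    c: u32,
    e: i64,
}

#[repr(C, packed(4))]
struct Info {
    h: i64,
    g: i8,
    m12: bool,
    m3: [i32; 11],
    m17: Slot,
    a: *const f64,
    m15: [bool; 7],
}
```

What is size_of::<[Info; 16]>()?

1472

Slot: @0: d [8B, align 8] → 8; @8: f [1B, align 1] → 9; +3 pad (align 4); @12: c [4B, align 4] → 16; @16: e [8B, align 8] → 24; size 24, align 8
@0: h [8B, align 4] → 8
@8: g [1B, align 1] → 9
@9: m12 [1B, align 1] → 10
+2 pad (align 4)
@12: m3 [44B, align 4] → 56
@56: m17 [24B, align 4] → 80
@80: a [4B, align 4] → 84
@84: m15 [7B, align 1] → 91
+1 tail pad (align 4)
size 92, align 4
array of 16: 16 × 92 = 1472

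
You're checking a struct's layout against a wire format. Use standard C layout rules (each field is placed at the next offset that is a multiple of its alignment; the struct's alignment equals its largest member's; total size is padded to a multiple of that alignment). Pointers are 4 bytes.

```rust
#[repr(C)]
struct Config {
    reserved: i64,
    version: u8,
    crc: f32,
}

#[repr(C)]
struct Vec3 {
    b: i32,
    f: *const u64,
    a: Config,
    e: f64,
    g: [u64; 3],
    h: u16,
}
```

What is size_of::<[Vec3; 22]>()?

1408

Config: @0: reserved [8B, align 8] → 8; @8: version [1B, align 1] → 9; +3 pad (align 4); @12: crc [4B, align 4] → 16; size 16, align 8
@0: b [4B, align 4] → 4
@4: f [4B, align 4] → 8
@8: a [16B, align 8] → 24
@24: e [8B, align 8] → 32
@32: g [24B, align 8] → 56
@56: h [2B, align 2] → 58
+6 tail pad (align 8)
size 64, align 8
array of 22: 22 × 64 = 1408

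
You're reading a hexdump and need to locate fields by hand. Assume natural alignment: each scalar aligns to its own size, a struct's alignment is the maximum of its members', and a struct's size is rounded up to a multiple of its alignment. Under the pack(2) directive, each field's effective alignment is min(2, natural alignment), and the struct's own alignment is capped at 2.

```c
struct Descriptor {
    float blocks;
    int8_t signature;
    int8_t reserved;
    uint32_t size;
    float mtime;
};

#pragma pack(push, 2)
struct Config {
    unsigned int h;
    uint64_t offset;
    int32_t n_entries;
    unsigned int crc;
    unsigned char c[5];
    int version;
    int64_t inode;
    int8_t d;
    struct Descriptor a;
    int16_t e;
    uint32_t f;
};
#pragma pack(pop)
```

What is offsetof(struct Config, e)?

Descriptor: 0..4  blocks  (4B, 4-aligned); 4..5  signature  (1B, 1-aligned); 5..6  reserved  (1B, 1-aligned); 6..8  -- padding (2B); 8..12  size  (4B, 4-aligned); 12..16  mtime  (4B, 4-aligned); sizeof = 16, alignof = 4
0..4  h  (4B, 2-aligned)
4..12  offset  (8B, 2-aligned)
12..16  n_entries  (4B, 2-aligned)
16..20  crc  (4B, 2-aligned)
20..25  c  (5B, 1-aligned)
25..26  -- padding (1B)
26..30  version  (4B, 2-aligned)
30..38  inode  (8B, 2-aligned)
38..39  d  (1B, 1-aligned)
39..40  -- padding (1B)
40..56  a  (16B, 2-aligned)
56..58  e  (2B, 2-aligned)

56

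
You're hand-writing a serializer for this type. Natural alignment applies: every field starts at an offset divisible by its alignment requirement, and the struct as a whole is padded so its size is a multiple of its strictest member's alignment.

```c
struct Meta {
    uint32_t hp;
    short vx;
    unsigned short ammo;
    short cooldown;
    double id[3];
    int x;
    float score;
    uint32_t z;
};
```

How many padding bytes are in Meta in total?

10

@0: hp [4B, align 4] → 4
@4: vx [2B, align 2] → 6
@6: ammo [2B, align 2] → 8
@8: cooldown [2B, align 2] → 10
+6 pad (align 8)
@16: id [24B, align 8] → 40
@40: x [4B, align 4] → 44
@44: score [4B, align 4] → 48
@48: z [4B, align 4] → 52
+4 tail pad (align 8)
size 56, align 8
data bytes 46, size 56 → padding 10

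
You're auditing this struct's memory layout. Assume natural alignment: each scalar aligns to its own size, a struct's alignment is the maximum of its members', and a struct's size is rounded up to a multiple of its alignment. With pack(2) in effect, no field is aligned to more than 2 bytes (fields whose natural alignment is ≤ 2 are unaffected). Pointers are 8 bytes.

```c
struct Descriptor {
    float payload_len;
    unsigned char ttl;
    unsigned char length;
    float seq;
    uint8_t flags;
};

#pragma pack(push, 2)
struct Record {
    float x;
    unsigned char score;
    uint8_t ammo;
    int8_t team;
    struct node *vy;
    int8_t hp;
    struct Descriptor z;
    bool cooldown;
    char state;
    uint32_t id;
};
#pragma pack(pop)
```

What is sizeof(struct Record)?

40 bytes

Descriptor: payload_len at 0 (size 4, align 4) → ends 4; ttl at 4 (size 1, align 1) → ends 5; length at 5 (size 1, align 1) → ends 6; pad 2 to align 4 for seq; seq at 8 (size 4, align 4) → ends 12; flags at 12 (size 1, align 1) → ends 13; tail pad 3 to reach multiple of 4; total 16 bytes, alignment 4
x at 0 (size 4, align 2) → ends 4
score at 4 (size 1, align 1) → ends 5
ammo at 5 (size 1, align 1) → ends 6
team at 6 (size 1, align 1) → ends 7
pad 1 to align 2 for vy
vy at 8 (size 8, align 2) → ends 16
hp at 16 (size 1, align 1) → ends 17
pad 1 to align 2 for z
z at 18 (size 16, align 2) → ends 34
cooldown at 34 (size 1, align 1) → ends 35
state at 35 (size 1, align 1) → ends 36
id at 36 (size 4, align 2) → ends 40
total 40 bytes, alignment 2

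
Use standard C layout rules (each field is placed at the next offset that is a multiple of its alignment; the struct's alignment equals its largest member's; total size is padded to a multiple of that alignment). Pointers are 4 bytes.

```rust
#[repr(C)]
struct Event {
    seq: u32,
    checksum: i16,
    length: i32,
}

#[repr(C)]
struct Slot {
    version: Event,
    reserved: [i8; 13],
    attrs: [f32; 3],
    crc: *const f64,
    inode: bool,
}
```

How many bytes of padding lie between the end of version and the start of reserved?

Event: 0..4  seq  (4B, 4-aligned); 4..6  checksum  (2B, 2-aligned); 6..8  -- padding (2B); 8..12  length  (4B, 4-aligned); sizeof = 12, alignof = 4
0..12  version  (12B, 4-aligned)
12..25  reserved  (13B, 1-aligned)

0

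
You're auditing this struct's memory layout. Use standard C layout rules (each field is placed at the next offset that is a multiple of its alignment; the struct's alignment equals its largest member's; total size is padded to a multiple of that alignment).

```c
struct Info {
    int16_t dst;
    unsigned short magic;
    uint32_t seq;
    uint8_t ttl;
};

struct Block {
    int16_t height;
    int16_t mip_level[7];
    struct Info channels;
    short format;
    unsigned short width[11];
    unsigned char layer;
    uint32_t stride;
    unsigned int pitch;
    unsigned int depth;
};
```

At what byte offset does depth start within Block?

Info: @0: dst [2B, align 2] → 2; @2: magic [2B, align 2] → 4; @4: seq [4B, align 4] → 8; @8: ttl [1B, align 1] → 9; +3 tail pad (align 4); size 12, align 4
@0: height [2B, align 2] → 2
@2: mip_level [14B, align 2] → 16
@16: channels [12B, align 4] → 28
@28: format [2B, align 2] → 30
@30: width [22B, align 2] → 52
@52: layer [1B, align 1] → 53
+3 pad (align 4)
@56: stride [4B, align 4] → 60
@60: pitch [4B, align 4] → 64
@64: depth [4B, align 4] → 68

64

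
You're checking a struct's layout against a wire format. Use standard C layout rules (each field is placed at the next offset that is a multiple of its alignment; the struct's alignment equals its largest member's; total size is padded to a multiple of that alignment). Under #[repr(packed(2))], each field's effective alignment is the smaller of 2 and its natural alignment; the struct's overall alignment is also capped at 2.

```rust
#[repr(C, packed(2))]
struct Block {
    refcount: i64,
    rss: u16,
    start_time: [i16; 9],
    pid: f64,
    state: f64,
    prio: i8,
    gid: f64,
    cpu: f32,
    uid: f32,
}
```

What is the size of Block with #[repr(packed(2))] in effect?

0..8  refcount  (8B, 2-aligned)
8..10  rss  (2B, 2-aligned)
10..28  start_time  (18B, 2-aligned)
28..36  pid  (8B, 2-aligned)
36..44  state  (8B, 2-aligned)
44..45  prio  (1B, 1-aligned)
45..46  -- padding (1B)
46..54  gid  (8B, 2-aligned)
54..58  cpu  (4B, 2-aligned)
58..62  uid  (4B, 2-aligned)
sizeof = 62, alignof = 2

62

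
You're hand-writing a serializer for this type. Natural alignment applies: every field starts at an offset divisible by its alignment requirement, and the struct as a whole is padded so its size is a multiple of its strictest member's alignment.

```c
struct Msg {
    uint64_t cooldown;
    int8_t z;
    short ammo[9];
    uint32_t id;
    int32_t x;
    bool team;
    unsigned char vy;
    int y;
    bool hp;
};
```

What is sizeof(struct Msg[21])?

0..8  cooldown  (8B, 8-aligned)
8..9  z  (1B, 1-aligned)
9..10  -- padding (1B)
10..28  ammo  (18B, 2-aligned)
28..32  id  (4B, 4-aligned)
32..36  x  (4B, 4-aligned)
36..37  team  (1B, 1-aligned)
37..38  vy  (1B, 1-aligned)
38..40  -- padding (2B)
40..44  y  (4B, 4-aligned)
44..45  hp  (1B, 1-aligned)
45..48  -- tail padding (3B)
sizeof = 48, alignof = 8
array of 21: 21 × 48 = 1008

1008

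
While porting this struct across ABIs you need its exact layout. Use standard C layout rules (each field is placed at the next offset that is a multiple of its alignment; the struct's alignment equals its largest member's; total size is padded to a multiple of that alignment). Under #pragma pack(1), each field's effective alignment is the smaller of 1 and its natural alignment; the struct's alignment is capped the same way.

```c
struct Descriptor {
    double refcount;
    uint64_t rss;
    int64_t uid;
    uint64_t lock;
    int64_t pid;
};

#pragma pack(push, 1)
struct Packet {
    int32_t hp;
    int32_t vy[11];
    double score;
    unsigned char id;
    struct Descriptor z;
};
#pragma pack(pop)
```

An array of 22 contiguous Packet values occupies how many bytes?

2134

Descriptor: 0..8  refcount  (8B, 8-aligned); 8..16  rss  (8B, 8-aligned); 16..24  uid  (8B, 8-aligned); 24..32  lock  (8B, 8-aligned); 32..40  pid  (8B, 8-aligned); sizeof = 40, alignof = 8
0..4  hp  (4B, 1-aligned)
4..48  vy  (44B, 1-aligned)
48..56  score  (8B, 1-aligned)
56..57  id  (1B, 1-aligned)
57..97  z  (40B, 1-aligned)
sizeof = 97, alignof = 1
array of 22: 22 × 97 = 2134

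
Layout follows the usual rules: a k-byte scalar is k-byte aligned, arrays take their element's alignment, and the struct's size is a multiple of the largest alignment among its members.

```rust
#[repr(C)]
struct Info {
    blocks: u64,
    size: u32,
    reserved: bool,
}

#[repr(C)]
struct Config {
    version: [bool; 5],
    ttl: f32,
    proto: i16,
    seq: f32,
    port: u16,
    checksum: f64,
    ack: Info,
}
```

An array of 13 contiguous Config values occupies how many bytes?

Info: @0: blocks [8B, align 8] → 8; @8: size [4B, align 4] → 12; @12: reserved [1B, align 1] → 13; +3 tail pad (align 8); size 16, align 8
@0: version [5B, align 1] → 5
+3 pad (align 4)
@8: ttl [4B, align 4] → 12
@12: proto [2B, align 2] → 14
+2 pad (align 4)
@16: seq [4B, align 4] → 20
@20: port [2B, align 2] → 22
+2 pad (align 8)
@24: checksum [8B, align 8] → 32
@32: ack [16B, align 8] → 48
size 48, align 8
array of 13: 13 × 48 = 624

624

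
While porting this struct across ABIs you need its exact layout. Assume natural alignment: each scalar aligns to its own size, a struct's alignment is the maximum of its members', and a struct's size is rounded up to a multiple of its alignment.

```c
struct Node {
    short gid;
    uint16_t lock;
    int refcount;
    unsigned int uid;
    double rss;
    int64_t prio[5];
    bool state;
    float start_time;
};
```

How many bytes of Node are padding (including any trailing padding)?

7

0..2  gid  (2B, 2-aligned)
2..4  lock  (2B, 2-aligned)
4..8  refcount  (4B, 4-aligned)
8..12  uid  (4B, 4-aligned)
12..16  -- padding (4B)
16..24  rss  (8B, 8-aligned)
24..64  prio  (40B, 8-aligned)
64..65  state  (1B, 1-aligned)
65..68  -- padding (3B)
68..72  start_time  (4B, 4-aligned)
sizeof = 72, alignof = 8
data bytes 65, size 72 → padding 7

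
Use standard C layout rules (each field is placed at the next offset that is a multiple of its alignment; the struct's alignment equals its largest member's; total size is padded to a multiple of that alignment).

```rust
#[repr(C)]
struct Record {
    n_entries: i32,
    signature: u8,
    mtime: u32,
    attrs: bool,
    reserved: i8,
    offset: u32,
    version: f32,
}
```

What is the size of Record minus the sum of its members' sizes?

0..4  n_entries  (4B, 4-aligned)
4..5  signature  (1B, 1-aligned)
5..8  -- padding (3B)
8..12  mtime  (4B, 4-aligned)
12..13  attrs  (1B, 1-aligned)
13..14  reserved  (1B, 1-aligned)
14..16  -- padding (2B)
16..20  offset  (4B, 4-aligned)
20..24  version  (4B, 4-aligned)
sizeof = 24, alignof = 4
data bytes 19, size 24 → padding 5

5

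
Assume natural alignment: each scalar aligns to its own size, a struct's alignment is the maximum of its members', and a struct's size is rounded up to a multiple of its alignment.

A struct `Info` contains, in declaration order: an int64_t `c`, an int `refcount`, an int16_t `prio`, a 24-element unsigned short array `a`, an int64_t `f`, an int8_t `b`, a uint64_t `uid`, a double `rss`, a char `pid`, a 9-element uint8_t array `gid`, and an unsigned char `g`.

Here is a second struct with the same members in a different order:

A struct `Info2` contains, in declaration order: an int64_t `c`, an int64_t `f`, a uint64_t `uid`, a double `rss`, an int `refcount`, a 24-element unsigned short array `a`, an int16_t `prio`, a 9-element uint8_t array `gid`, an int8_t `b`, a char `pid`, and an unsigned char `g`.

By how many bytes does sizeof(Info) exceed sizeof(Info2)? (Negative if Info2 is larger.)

8

c at 0 (size 8, align 8) → ends 8
refcount at 8 (size 4, align 4) → ends 12
prio at 12 (size 2, align 2) → ends 14
a at 14 (size 48, align 2) → ends 62
pad 2 to align 8 for f
f at 64 (size 8, align 8) → ends 72
b at 72 (size 1, align 1) → ends 73
pad 7 to align 8 for uid
uid at 80 (size 8, align 8) → ends 88
rss at 88 (size 8, align 8) → ends 96
pid at 96 (size 1, align 1) → ends 97
gid at 97 (size 9, align 1) → ends 106
g at 106 (size 1, align 1) → ends 107
tail pad 5 to reach multiple of 8
total 112 bytes, alignment 8
— Info2 —
c at 0 (size 8, align 8) → ends 8
f at 8 (size 8, align 8) → ends 16
uid at 16 (size 8, align 8) → ends 24
rss at 24 (size 8, align 8) → ends 32
refcount at 32 (size 4, align 4) → ends 36
a at 36 (size 48, align 2) → ends 84
prio at 84 (size 2, align 2) → ends 86
gid at 86 (size 9, align 1) → ends 95
b at 95 (size 1, align 1) → ends 96
pid at 96 (size 1, align 1) → ends 97
g at 97 (size 1, align 1) → ends 98
tail pad 6 to reach multiple of 8
total 104 bytes, alignment 8
112 − 104 = 8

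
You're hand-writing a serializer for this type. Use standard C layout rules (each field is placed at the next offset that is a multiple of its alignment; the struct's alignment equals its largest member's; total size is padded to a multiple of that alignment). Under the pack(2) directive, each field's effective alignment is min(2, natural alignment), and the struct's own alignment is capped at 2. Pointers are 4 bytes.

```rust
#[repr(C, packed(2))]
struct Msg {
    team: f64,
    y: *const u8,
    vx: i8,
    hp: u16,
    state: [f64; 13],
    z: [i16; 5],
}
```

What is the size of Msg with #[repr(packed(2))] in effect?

team at 0 (size 8, align 2) → ends 8
y at 8 (size 4, align 2) → ends 12
vx at 12 (size 1, align 1) → ends 13
pad 1 to align 2 for hp
hp at 14 (size 2, align 2) → ends 16
state at 16 (size 104, align 2) → ends 120
z at 120 (size 10, align 2) → ends 130
total 130 bytes, alignment 2

130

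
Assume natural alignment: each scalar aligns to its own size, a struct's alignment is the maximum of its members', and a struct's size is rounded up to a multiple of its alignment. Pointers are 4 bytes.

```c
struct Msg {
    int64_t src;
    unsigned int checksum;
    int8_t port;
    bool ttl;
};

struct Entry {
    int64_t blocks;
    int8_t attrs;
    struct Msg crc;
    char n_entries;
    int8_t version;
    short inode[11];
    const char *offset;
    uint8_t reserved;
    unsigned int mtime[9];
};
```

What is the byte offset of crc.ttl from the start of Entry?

29

Msg: 0..8  src  (8B, 8-aligned); 8..12  checksum  (4B, 4-aligned); 12..13  port  (1B, 1-aligned); 13..14  ttl  (1B, 1-aligned); 14..16  -- tail padding (2B); sizeof = 16, alignof = 8
0..8  blocks  (8B, 8-aligned)
8..9  attrs  (1B, 1-aligned)
9..16  -- padding (7B)
16..32  crc  (16B, 8-aligned)
within Msg: ttl at 13
16 + 13 = 29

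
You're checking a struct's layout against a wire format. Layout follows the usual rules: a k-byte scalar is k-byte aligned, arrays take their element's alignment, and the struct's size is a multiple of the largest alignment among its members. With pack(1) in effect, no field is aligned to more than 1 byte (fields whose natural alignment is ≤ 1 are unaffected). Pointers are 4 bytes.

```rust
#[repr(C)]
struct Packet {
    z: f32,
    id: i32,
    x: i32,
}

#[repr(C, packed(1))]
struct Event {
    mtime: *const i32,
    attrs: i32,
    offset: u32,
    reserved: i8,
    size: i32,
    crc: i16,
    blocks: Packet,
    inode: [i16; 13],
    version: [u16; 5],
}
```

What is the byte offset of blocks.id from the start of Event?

23

Packet: z at 0 (size 4, align 4) → ends 4; id at 4 (size 4, align 4) → ends 8; x at 8 (size 4, align 4) → ends 12; total 12 bytes, alignment 4
mtime at 0 (size 4, align 1) → ends 4
attrs at 4 (size 4, align 1) → ends 8
offset at 8 (size 4, align 1) → ends 12
reserved at 12 (size 1, align 1) → ends 13
size at 13 (size 4, align 1) → ends 17
crc at 17 (size 2, align 1) → ends 19
blocks at 19 (size 12, align 1) → ends 31
within Packet: id at 4
19 + 4 = 23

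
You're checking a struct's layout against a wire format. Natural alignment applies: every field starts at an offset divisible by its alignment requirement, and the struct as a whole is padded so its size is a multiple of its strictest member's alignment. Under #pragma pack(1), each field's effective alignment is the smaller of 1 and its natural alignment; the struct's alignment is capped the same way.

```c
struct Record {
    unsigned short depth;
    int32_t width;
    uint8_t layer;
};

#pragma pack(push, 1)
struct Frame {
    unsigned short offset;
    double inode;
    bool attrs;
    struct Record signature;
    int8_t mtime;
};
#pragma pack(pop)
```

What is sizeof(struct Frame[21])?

504

Record: depth at 0 (size 2, align 2) → ends 2; pad 2 to align 4 for width; width at 4 (size 4, align 4) → ends 8; layer at 8 (size 1, align 1) → ends 9; tail pad 3 to reach multiple of 4; total 12 bytes, alignment 4
offset at 0 (size 2, align 1) → ends 2
inode at 2 (size 8, align 1) → ends 10
attrs at 10 (size 1, align 1) → ends 11
signature at 11 (size 12, align 1) → ends 23
mtime at 23 (size 1, align 1) → ends 24
total 24 bytes, alignment 1
array of 21: 21 × 24 = 504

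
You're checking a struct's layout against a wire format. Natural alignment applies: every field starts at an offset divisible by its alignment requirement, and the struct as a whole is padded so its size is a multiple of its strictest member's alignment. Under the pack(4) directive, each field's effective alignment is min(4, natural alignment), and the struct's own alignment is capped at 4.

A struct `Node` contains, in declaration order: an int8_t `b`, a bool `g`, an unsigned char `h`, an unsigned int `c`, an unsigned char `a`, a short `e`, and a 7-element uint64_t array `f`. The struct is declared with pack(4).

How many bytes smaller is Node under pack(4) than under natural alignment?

natural layout:
  0..1  b  (1B, 1-aligned)
  1..2  g  (1B, 1-aligned)
  2..3  h  (1B, 1-aligned)
  3..4  -- padding (1B)
  4..8  c  (4B, 4-aligned)
  8..9  a  (1B, 1-aligned)
  9..10  -- padding (1B)
  10..12  e  (2B, 2-aligned)
  12..16  -- padding (4B)
  16..72  f  (56B, 8-aligned)
  sizeof = 72, alignof = 8
packed(4) layout:
  0..1  b  (1B, 1-aligned)
  1..2  g  (1B, 1-aligned)
  2..3  h  (1B, 1-aligned)
  3..4  -- padding (1B)
  4..8  c  (4B, 4-aligned)
  8..9  a  (1B, 1-aligned)
  9..10  -- padding (1B)
  10..12  e  (2B, 2-aligned)
  12..68  f  (56B, 4-aligned)
  sizeof = 68, alignof = 4
72 − 68 = 4

4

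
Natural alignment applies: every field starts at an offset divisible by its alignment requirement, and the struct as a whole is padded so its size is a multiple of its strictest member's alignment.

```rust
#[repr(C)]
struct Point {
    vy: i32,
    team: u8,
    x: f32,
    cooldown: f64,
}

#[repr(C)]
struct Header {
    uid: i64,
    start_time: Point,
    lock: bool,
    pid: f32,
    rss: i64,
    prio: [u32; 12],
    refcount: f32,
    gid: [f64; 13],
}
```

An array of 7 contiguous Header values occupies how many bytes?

1456

Point: vy at 0 (size 4, align 4) → ends 4; team at 4 (size 1, align 1) → ends 5; pad 3 to align 4 for x; x at 8 (size 4, align 4) → ends 12; pad 4 to align 8 for cooldown; cooldown at 16 (size 8, align 8) → ends 24; total 24 bytes, alignment 8
uid at 0 (size 8, align 8) → ends 8
start_time at 8 (size 24, align 8) → ends 32
lock at 32 (size 1, align 1) → ends 33
pad 3 to align 4 for pid
pid at 36 (size 4, align 4) → ends 40
rss at 40 (size 8, align 8) → ends 48
prio at 48 (size 48, align 4) → ends 96
refcount at 96 (size 4, align 4) → ends 100
pad 4 to align 8 for gid
gid at 104 (size 104, align 8) → ends 208
total 208 bytes, alignment 8
array of 7: 7 × 208 = 1456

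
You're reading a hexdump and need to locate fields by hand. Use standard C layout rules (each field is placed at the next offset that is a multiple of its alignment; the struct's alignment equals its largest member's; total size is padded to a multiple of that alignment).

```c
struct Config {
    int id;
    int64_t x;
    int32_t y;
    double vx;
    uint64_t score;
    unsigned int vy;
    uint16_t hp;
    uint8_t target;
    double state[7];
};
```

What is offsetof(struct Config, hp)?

@0: id [4B, align 4] → 4
+4 pad (align 8)
@8: x [8B, align 8] → 16
@16: y [4B, align 4] → 20
+4 pad (align 8)
@24: vx [8B, align 8] → 32
@32: score [8B, align 8] → 40
@40: vy [4B, align 4] → 44
@44: hp [2B, align 2] → 46

44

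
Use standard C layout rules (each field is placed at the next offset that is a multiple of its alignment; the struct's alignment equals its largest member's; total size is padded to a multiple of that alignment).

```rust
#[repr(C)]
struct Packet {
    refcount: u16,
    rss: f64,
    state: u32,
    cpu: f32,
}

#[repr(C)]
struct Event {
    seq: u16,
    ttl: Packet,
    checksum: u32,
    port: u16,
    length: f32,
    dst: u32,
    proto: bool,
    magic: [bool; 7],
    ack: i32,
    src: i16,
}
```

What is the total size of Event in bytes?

Packet: refcount at 0 (size 2, align 2) → ends 2; pad 6 to align 8 for rss; rss at 8 (size 8, align 8) → ends 16; state at 16 (size 4, align 4) → ends 20; cpu at 20 (size 4, align 4) → ends 24; total 24 bytes, alignment 8
seq at 0 (size 2, align 2) → ends 2
pad 6 to align 8 for ttl
ttl at 8 (size 24, align 8) → ends 32
checksum at 32 (size 4, align 4) → ends 36
port at 36 (size 2, align 2) → ends 38
pad 2 to align 4 for length
length at 40 (size 4, align 4) → ends 44
dst at 44 (size 4, align 4) → ends 48
proto at 48 (size 1, align 1) → ends 49
magic at 49 (size 7, align 1) → ends 56
ack at 56 (size 4, align 4) → ends 60
src at 60 (size 2, align 2) → ends 62
tail pad 2 to reach multiple of 8
total 64 bytes, alignment 8

64 bytes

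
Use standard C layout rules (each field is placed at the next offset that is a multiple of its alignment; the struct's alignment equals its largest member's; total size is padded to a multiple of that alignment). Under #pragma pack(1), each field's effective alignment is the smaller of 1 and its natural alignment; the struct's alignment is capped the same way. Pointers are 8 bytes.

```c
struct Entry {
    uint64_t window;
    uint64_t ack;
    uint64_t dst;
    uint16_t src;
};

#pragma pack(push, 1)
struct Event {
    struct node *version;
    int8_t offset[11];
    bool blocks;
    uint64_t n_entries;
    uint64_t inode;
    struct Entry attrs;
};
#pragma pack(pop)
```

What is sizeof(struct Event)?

68

Entry: window at 0 (size 8, align 8) → ends 8; ack at 8 (size 8, align 8) → ends 16; dst at 16 (size 8, align 8) → ends 24; src at 24 (size 2, align 2) → ends 26; tail pad 6 to reach multiple of 8; total 32 bytes, alignment 8
version at 0 (size 8, align 1) → ends 8
offset at 8 (size 11, align 1) → ends 19
blocks at 19 (size 1, align 1) → ends 20
n_entries at 20 (size 8, align 1) → ends 28
inode at 28 (size 8, align 1) → ends 36
attrs at 36 (size 32, align 1) → ends 68
total 68 bytes, alignment 1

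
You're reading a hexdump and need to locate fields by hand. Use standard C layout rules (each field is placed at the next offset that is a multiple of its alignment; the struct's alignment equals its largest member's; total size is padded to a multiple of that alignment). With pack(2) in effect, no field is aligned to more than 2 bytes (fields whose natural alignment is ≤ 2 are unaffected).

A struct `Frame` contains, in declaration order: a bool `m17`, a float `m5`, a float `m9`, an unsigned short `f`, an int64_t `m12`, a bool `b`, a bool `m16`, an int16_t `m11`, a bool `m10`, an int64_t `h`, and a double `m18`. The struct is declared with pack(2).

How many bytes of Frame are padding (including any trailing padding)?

m17 at 0 (size 1, align 1) → ends 1
pad 1 to align 2 for m5
m5 at 2 (size 4, align 2) → ends 6
m9 at 6 (size 4, align 2) → ends 10
f at 10 (size 2, align 2) → ends 12
m12 at 12 (size 8, align 2) → ends 20
b at 20 (size 1, align 1) → ends 21
m16 at 21 (size 1, align 1) → ends 22
m11 at 22 (size 2, align 2) → ends 24
m10 at 24 (size 1, align 1) → ends 25
pad 1 to align 2 for h
h at 26 (size 8, align 2) → ends 34
m18 at 34 (size 8, align 2) → ends 42
total 42 bytes, alignment 2
data bytes 40, size 42 → padding 2

2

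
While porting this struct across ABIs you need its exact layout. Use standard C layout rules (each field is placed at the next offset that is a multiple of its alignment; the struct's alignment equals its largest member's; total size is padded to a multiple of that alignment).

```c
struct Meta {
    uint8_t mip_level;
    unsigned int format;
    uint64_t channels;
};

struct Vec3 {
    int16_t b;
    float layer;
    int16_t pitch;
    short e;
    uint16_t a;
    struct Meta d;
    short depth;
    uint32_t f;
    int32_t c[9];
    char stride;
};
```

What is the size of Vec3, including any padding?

Meta: 0..1  mip_level  (1B, 1-aligned); 1..4  -- padding (3B); 4..8  format  (4B, 4-aligned); 8..16  channels  (8B, 8-aligned); sizeof = 16, alignof = 8
0..2  b  (2B, 2-aligned)
2..4  -- padding (2B)
4..8  layer  (4B, 4-aligned)
8..10  pitch  (2B, 2-aligned)
10..12  e  (2B, 2-aligned)
12..14  a  (2B, 2-aligned)
14..16  -- padding (2B)
16..32  d  (16B, 8-aligned)
32..34  depth  (2B, 2-aligned)
34..36  -- padding (2B)
36..40  f  (4B, 4-aligned)
40..76  c  (36B, 4-aligned)
76..77  stride  (1B, 1-aligned)
77..80  -- tail padding (3B)
sizeof = 80, alignof = 8

80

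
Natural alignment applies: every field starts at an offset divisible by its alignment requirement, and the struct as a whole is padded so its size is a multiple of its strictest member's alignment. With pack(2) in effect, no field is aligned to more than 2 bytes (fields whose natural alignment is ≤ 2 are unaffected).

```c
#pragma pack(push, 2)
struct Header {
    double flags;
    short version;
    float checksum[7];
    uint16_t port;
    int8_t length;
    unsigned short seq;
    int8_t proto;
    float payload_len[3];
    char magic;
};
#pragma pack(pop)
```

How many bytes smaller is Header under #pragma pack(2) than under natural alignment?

natural layout:
  flags at 0 (size 8, align 8) → ends 8
  version at 8 (size 2, align 2) → ends 10
  pad 2 to align 4 for checksum
  checksum at 12 (size 28, align 4) → ends 40
  port at 40 (size 2, align 2) → ends 42
  length at 42 (size 1, align 1) → ends 43
  pad 1 to align 2 for seq
  seq at 44 (size 2, align 2) → ends 46
  proto at 46 (size 1, align 1) → ends 47
  pad 1 to align 4 for payload_len
  payload_len at 48 (size 12, align 4) → ends 60
  magic at 60 (size 1, align 1) → ends 61
  tail pad 3 to reach multiple of 8
  total 64 bytes, alignment 8
packed(2) layout:
  flags at 0 (size 8, align 2) → ends 8
  version at 8 (size 2, align 2) → ends 10
  checksum at 10 (size 28, align 2) → ends 38
  port at 38 (size 2, align 2) → ends 40
  length at 40 (size 1, align 1) → ends 41
  pad 1 to align 2 for seq
  seq at 42 (size 2, align 2) → ends 44
  proto at 44 (size 1, align 1) → ends 45
  pad 1 to align 2 for payload_len
  payload_len at 46 (size 12, align 2) → ends 58
  magic at 58 (size 1, align 1) → ends 59
  tail pad 1 to reach multiple of 2
  total 60 bytes, alignment 2
64 − 60 = 4

4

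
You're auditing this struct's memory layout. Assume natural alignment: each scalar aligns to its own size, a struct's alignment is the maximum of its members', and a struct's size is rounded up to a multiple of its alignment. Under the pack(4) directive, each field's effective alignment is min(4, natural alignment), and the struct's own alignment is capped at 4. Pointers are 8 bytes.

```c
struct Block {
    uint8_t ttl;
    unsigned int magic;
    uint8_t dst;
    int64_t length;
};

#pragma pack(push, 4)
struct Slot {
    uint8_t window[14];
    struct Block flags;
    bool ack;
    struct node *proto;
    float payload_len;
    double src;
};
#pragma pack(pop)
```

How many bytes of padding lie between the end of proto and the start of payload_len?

Block: ttl at 0 (size 1, align 1) → ends 1; pad 3 to align 4 for magic; magic at 4 (size 4, align 4) → ends 8; dst at 8 (size 1, align 1) → ends 9; pad 7 to align 8 for length; length at 16 (size 8, align 8) → ends 24; total 24 bytes, alignment 8
window at 0 (size 14, align 1) → ends 14
pad 2 to align 4 for flags
flags at 16 (size 24, align 4) → ends 40
ack at 40 (size 1, align 1) → ends 41
pad 3 to align 4 for proto
proto at 44 (size 8, align 4) → ends 52
payload_len at 52 (size 4, align 4) → ends 56

0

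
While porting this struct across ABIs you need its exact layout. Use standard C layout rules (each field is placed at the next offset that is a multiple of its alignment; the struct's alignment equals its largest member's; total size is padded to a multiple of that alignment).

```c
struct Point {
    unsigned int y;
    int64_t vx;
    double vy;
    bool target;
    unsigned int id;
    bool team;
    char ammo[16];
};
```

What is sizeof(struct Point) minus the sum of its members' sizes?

0..4  y  (4B, 4-aligned)
4..8  -- padding (4B)
8..16  vx  (8B, 8-aligned)
16..24  vy  (8B, 8-aligned)
24..25  target  (1B, 1-aligned)
25..28  -- padding (3B)
28..32  id  (4B, 4-aligned)
32..33  team  (1B, 1-aligned)
33..49  ammo  (16B, 1-aligned)
49..56  -- tail padding (7B)
sizeof = 56, alignof = 8
data bytes 42, size 56 → padding 14

14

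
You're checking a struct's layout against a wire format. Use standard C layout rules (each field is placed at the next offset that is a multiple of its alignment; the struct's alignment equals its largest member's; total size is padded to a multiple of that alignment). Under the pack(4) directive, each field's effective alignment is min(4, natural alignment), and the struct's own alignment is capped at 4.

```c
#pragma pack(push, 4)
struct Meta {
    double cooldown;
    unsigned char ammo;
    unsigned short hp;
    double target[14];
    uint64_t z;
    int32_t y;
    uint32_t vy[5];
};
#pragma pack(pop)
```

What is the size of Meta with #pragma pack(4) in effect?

156

cooldown at 0 (size 8, align 4) → ends 8
ammo at 8 (size 1, align 1) → ends 9
pad 1 to align 2 for hp
hp at 10 (size 2, align 2) → ends 12
target at 12 (size 112, align 4) → ends 124
z at 124 (size 8, align 4) → ends 132
y at 132 (size 4, align 4) → ends 136
vy at 136 (size 20, align 4) → ends 156
total 156 bytes, alignment 4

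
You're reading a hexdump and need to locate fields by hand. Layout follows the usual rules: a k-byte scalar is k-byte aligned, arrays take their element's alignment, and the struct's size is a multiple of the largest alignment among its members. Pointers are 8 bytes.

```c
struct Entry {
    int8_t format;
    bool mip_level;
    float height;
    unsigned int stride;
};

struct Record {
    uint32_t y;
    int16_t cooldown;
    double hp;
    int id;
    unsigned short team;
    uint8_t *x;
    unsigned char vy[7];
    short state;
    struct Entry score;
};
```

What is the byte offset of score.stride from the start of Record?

52

Entry: format at 0 (size 1, align 1) → ends 1; mip_level at 1 (size 1, align 1) → ends 2; pad 2 to align 4 for height; height at 4 (size 4, align 4) → ends 8; stride at 8 (size 4, align 4) → ends 12; total 12 bytes, alignment 4
y at 0 (size 4, align 4) → ends 4
cooldown at 4 (size 2, align 2) → ends 6
pad 2 to align 8 for hp
hp at 8 (size 8, align 8) → ends 16
id at 16 (size 4, align 4) → ends 20
team at 20 (size 2, align 2) → ends 22
pad 2 to align 8 for x
x at 24 (size 8, align 8) → ends 32
vy at 32 (size 7, align 1) → ends 39
pad 1 to align 2 for state
state at 40 (size 2, align 2) → ends 42
pad 2 to align 4 for score
score at 44 (size 12, align 4) → ends 56
within Entry: stride at 8
44 + 8 = 52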